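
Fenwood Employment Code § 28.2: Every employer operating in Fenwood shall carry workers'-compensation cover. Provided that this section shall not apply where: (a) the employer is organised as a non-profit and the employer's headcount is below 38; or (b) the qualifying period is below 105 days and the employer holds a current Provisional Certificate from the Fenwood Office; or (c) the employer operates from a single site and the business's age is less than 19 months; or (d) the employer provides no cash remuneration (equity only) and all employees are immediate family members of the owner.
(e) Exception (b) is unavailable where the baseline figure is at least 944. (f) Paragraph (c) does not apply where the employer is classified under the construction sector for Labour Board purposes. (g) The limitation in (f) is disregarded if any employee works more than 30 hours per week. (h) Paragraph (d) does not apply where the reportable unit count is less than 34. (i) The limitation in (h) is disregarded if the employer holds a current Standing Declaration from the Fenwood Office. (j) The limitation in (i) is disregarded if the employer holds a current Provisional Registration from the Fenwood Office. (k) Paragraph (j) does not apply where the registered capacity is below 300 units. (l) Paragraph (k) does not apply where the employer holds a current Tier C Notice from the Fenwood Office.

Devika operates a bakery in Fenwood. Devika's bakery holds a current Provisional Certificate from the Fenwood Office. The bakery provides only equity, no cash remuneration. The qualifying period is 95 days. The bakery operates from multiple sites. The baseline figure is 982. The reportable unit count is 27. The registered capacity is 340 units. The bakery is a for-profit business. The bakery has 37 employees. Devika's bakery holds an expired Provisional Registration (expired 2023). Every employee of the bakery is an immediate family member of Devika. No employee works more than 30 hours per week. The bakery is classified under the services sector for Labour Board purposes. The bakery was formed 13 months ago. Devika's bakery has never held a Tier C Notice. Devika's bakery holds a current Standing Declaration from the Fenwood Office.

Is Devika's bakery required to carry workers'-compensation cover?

No — exception (d) applies; Devika's bakery is not required to carry workers'-compensation cover.

Exception (a) requires that the employer is organised as a non-profit; but the employer is for-profit, so (a) is unavailable.
Exception (b) is satisfied on its face — the qualifying period is 95 days, below the 105 days limit; a current Provisional Certificate is held. But applying paragraph (e): (e) applies — the baseline figure is 982, meeting the 944 threshold. So (b) is unavailable.
Exception (c) requires that the employer operates from a single site; but the employer operates from multiple sites, so (c) is unavailable.
Exception (d)'s conditions are all satisfied: remuneration is equity-only; every employee is an immediate family member. Considering the limiting provisions: (h) would limit (d) — the reportable unit count is 27, less than the 34 limit — but (i) sets (h) aside: (i) operates against (h): a current Standing Declaration is held. (j) is inapplicable (there is no Provisional Registration in force), so (i) stands. So (d) applies.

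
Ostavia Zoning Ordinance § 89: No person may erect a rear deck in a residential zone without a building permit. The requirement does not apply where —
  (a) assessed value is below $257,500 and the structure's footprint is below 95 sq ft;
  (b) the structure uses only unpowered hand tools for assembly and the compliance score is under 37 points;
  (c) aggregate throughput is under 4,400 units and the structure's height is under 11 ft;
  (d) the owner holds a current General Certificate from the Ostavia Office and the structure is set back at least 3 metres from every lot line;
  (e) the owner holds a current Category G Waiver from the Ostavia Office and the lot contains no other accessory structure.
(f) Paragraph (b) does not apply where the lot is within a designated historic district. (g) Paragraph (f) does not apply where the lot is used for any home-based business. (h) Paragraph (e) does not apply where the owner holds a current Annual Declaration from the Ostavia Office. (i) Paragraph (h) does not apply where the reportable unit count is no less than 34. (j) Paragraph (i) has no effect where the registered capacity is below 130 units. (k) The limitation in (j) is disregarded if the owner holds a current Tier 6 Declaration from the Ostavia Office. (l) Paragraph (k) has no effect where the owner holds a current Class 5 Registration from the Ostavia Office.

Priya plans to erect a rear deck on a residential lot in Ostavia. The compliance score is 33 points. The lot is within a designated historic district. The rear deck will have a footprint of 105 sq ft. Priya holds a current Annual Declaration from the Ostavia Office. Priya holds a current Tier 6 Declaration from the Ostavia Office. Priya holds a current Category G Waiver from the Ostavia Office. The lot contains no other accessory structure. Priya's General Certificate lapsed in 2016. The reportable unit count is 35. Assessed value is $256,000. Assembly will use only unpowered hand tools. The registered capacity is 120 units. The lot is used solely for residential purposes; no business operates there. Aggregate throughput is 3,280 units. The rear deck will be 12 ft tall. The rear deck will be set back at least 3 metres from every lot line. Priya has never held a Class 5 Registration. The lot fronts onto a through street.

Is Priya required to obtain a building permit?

No — exception (e) applies; Priya does not need a building permit.

Exception (a) fails — the structure's footprint is 105 sq ft, not below 95 sq ft.
Exception (b)'s conditions are all satisfied: assembly uses only hand tools; the compliance score is 33 points, under the 37 points limit. But: (f) operates against (b): the lot is in a historic district. (g), which would lift (f), is not engaged — the lot is solely residential. (b) is therefore removed.
Exception (c) requires that the structure's height is under 11 ft; but the structure's height is 12 ft, not under 11 ft, so (c) is unavailable.
Exception (d) requires that the owner holds a current General Certificate from the Ostavia Office; but no current General Certificate is held, so (d) is unavailable.
Exception (e)'s conditions are all satisfied: a current Category G Waiver is held; the lot has no other accessory structure. Considering the limiting provisions: (h) would limit (e) — a current Annual Declaration is held — but (i) sets (h) aside: (i) operates against (h): the reportable unit count is 35, meeting the 34 threshold. (j) would limit (i) — the registered capacity is 120 units, below the 130 units limit — but (k) sets (j) aside: (k) operates against (j): a current Tier 6 Declaration is held. (l) is not triggered (there is no Class 5 Registration in force), so (k) stands. Exception (e) stands.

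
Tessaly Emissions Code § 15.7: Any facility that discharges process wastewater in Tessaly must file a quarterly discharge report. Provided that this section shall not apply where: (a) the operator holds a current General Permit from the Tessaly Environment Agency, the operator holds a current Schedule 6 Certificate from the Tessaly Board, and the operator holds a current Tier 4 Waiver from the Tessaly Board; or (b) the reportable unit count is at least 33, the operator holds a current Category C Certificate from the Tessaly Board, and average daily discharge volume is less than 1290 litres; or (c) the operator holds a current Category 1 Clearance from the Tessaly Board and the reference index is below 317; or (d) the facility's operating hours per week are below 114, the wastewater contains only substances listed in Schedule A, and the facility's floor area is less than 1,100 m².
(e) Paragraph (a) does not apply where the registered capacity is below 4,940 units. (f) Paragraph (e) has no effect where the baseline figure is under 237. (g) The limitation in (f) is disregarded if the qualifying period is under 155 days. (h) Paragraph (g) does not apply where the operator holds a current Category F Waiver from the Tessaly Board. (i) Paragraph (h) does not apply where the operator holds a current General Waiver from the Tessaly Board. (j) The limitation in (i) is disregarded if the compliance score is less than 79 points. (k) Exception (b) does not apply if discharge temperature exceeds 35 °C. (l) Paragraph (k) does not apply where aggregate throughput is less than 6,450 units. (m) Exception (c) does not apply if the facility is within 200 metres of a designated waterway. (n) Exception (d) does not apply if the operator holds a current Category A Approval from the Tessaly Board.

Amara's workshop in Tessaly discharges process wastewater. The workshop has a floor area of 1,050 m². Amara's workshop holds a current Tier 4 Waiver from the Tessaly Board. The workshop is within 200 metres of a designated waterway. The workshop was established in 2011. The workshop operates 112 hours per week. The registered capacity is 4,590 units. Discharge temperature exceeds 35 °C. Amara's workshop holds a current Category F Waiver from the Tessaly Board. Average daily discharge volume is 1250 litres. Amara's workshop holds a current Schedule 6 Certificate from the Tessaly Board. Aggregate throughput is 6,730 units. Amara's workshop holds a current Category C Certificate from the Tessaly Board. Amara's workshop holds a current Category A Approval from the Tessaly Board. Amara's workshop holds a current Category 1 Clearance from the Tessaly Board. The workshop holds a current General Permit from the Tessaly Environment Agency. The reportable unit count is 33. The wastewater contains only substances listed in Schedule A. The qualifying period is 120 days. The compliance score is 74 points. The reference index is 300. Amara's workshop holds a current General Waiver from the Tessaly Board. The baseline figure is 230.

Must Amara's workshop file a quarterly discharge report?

Exception (a) is satisfied on its face — a current General Permit is held; a current Schedule 6 Certificate is held; a current Tier 4 Waiver is held. Under paragraphs (e)–(j): (e) would limit (a) — the registered capacity is 4,590 units, below the 4,940 units limit — but (f) sets (e) aside: (f) applies — the baseline figure is 230, under the 237 limit. (g) is engaged (the qualifying period is 120 days, under the 155 days limit), but is set aside by (h): (h) operates against (g): a current Category F Waiver is held. (i) would limit (h) — a current General Waiver is held — but (j) sets (i) aside: (j) operates against (i): the compliance score is 74 points, less than the 79 points limit. Exception (a) stands.
Exception (b) is satisfied on its face — the reportable unit count is 33, meeting the 33 threshold; a current Category C Certificate is held; average daily discharge volume is 1250 litres, less than the 1290 litres limit. However, paragraphs (k)–(l) must be considered: (k) operates — discharge temperature exceeds 35 °C. (l) is not engaged (aggregate throughput is 6,730 units, not less than 6,450 units), so (k) stands. So (b) is unavailable.
All of (c)'s requirements are met (a current Category 1 Clearance is held; the reference index is 300, below the 317 limit). Turning to paragraph (m): (m) applies — the workshop is within 200 m of a designated waterway. Exception (c) does not apply.
Exception (d) is satisfied on its face — the facility's operating hours per week are 112, below the 114 limit; the wastewater is Schedule-A-only; the facility's floor area is 1,050 m², less than the 1,100 m² limit. But applying paragraph (n): (n) operates against (d): a current Category A Approval is held. (d) is therefore removed.

No — exception (a) applies; Amara's workshop is not required to file a quarterly discharge report.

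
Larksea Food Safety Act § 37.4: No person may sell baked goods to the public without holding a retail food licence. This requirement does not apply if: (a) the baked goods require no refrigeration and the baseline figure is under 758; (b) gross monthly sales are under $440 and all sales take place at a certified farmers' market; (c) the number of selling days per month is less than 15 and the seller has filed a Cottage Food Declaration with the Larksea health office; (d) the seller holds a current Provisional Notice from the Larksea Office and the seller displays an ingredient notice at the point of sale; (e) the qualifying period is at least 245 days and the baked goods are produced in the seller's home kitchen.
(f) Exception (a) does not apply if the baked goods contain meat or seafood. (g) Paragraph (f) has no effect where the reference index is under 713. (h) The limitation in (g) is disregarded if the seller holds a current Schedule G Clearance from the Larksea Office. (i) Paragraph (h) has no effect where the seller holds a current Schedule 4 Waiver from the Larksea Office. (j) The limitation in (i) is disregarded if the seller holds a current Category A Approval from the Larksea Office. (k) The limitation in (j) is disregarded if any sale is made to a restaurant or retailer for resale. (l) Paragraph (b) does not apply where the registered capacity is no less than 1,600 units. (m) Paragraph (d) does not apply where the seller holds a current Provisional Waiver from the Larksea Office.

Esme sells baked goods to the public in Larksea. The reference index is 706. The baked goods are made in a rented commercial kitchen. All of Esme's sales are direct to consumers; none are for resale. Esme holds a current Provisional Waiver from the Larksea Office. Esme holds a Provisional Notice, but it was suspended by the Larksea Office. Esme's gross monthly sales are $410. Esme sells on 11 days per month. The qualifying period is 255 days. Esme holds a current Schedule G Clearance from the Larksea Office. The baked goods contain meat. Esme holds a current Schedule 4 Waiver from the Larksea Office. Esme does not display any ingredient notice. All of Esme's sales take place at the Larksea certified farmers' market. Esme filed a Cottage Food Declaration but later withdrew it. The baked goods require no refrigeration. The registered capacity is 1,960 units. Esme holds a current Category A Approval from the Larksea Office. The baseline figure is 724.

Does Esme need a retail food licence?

Yes — Esme must hold a retail food licence.

Exception (a) is satisfied on its face — the baked goods are shelf-stable; the baseline figure is 724, under the 758 limit. Turning to paragraphs (f)–(k): (f) operates — the baked goods contain meat. (g) operates (the reference index is 706, under the 713 limit), but yields to (h): (h) operates against (g): a current Schedule G Clearance is held. (i) is engaged (a current Schedule 4 Waiver is held), but is itself disapplied by (j): (j) is triggered — a current Category A Approval is held. (k), which would lift (j), does not operate here — no sales are for resale. Exception (a) does not apply.
Exception (b)'s conditions are all satisfied: gross monthly sales are $410, under the $440 limit; all sales are at a certified farmers' market. However, paragraph (l) must be considered: (l) operates — the registered capacity is 1,960 units, meeting the 1,600 units threshold. Exception (b) does not apply.
Exception (c) requires that the seller has filed a Cottage Food Declaration with the Larksea health office; but the Cottage Food Declaration was withdrawn, so (c) is unavailable.
Exception (d) fails — the Provisional Notice is not current.
Exception (e) fails — the baked goods are made in a commercial kitchen, not a home kitchen.
No exception applies. The general rule governs.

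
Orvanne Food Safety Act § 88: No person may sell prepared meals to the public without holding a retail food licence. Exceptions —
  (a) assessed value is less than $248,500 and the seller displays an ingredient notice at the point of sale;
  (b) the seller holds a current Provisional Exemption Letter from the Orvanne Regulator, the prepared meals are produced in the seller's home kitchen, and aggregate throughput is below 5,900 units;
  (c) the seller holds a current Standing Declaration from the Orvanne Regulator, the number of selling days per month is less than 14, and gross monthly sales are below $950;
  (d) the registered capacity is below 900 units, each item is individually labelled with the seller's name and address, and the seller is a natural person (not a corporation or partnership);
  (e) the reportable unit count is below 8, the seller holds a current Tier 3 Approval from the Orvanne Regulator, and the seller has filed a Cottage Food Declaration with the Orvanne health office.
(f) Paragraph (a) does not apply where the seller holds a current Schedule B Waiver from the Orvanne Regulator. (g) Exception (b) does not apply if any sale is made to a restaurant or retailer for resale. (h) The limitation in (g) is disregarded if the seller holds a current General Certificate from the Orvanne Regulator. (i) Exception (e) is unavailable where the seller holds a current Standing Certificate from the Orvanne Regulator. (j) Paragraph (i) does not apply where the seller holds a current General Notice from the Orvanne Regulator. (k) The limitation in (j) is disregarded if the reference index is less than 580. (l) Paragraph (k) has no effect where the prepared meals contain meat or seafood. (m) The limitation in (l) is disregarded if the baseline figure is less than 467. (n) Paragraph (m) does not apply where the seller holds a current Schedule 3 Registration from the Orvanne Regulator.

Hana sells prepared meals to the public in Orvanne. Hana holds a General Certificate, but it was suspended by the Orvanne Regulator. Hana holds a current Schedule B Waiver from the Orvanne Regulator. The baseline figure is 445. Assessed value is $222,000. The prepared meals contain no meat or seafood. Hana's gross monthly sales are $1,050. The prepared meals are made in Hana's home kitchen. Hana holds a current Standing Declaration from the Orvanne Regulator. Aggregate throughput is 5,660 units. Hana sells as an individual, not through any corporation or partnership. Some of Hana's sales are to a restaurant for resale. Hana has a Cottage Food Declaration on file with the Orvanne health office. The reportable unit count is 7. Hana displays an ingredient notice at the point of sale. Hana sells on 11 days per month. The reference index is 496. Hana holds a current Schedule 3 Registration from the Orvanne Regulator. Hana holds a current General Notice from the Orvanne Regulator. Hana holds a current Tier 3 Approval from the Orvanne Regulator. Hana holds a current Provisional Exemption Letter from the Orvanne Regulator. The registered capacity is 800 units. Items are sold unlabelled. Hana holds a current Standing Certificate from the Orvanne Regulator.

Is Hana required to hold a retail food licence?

Yes — Hana must hold a retail food licence.

All of (a)'s requirements are met (assessed value is $222,000, less than the $248,500 limit; an ingredient notice is displayed). However, paragraph (f) must be considered: (f) applies — a current Schedule B Waiver is held. So (a) is unavailable.
Exception (b)'s conditions are all satisfied: a current Provisional Exemption Letter is held; the prepared meals are home-kitchen produced; aggregate throughput is 5,660 units, below the 5,900 units limit. But applying paragraphs (g)–(h): (g) is engaged — some sales are to a restaurant for resale. (h), which would lift (g), does not operate here — no current General Certificate is held. So (b) is unavailable.
Exception (c) fails — gross monthly sales are $1,050, not below $950.
Exception (d) requires that each item is individually labelled with the seller's name and address; but items are sold unlabelled, so (d) is unavailable.
All of (e)'s requirements are met (the reportable unit count is 7, below the 8 limit; a current Tier 3 Approval is held; a Cottage Food Declaration is on file). But applying paragraphs (i)–(n): (i) is triggered — a current Standing Certificate is held. (j) operates (a current General Notice is held), but is overridden by (k): (k) operates against (j): the reference index is 496, less than the 580 limit. (l) is inapplicable (the prepared meals contain no meat or seafood), so (k) stands. So (e) is unavailable.
No exception applies. The general rule governs.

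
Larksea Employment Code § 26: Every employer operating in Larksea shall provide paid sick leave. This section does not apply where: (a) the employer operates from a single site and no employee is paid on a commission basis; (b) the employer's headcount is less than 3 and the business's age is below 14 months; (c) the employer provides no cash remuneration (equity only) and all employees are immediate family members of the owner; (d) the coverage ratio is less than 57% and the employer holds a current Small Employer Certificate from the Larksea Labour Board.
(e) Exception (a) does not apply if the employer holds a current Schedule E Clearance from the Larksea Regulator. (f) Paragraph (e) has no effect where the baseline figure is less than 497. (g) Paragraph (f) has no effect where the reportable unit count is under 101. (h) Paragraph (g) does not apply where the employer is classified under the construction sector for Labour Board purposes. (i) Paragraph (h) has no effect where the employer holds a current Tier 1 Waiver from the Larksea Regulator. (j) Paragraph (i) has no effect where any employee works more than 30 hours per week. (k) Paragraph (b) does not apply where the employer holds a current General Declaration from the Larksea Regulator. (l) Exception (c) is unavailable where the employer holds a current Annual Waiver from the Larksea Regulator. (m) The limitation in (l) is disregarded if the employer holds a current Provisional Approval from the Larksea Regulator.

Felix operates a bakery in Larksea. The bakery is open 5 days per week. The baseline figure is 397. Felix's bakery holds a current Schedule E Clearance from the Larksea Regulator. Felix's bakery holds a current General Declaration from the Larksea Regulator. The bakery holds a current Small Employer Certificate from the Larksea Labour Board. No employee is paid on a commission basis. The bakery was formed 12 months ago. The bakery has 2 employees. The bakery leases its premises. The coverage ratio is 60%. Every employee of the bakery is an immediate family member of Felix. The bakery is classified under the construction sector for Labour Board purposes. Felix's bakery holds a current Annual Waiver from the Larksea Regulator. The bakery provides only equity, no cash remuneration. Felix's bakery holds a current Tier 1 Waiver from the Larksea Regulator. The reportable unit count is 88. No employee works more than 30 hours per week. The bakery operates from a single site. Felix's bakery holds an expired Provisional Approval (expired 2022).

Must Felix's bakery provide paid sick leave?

Yes — Felix's bakery must provide paid sick leave.

All of (a)'s requirements are met (the employer operates from a single site; no employee is paid on commission). But: (e) operates against (a): a current Schedule E Clearance is held. (f) would limit (e) — the baseline figure is 397, less than the 497 limit — but (g) sets (f) aside: (g) is triggered — the reportable unit count is 88, under the 101 limit. (h) operates (the bakery is classified under the construction sector), but yields to (i): (i) is engaged — a current Tier 1 Waiver is held. (j), which would lift (i), is not triggered — no employee exceeds 30 hours/week. (a) is therefore removed.
All of (b)'s requirements are met (the employer's headcount is 2, less than the 3 limit; the business's age is 12 months, below the 14 months limit). But: (k) operates — a current General Declaration is held. Exception (b) does not apply.
Exception (c)'s conditions are all satisfied: remuneration is equity-only; every employee is an immediate family member. But applying paragraphs (l)–(m): (l) applies — a current Annual Waiver is held. (m) is not triggered (the Provisional Approval is not current), so (l) stands. (c) is therefore removed.
Exception (d) fails — the coverage ratio is 60%, not less than 57%.
No exception displaces § 26.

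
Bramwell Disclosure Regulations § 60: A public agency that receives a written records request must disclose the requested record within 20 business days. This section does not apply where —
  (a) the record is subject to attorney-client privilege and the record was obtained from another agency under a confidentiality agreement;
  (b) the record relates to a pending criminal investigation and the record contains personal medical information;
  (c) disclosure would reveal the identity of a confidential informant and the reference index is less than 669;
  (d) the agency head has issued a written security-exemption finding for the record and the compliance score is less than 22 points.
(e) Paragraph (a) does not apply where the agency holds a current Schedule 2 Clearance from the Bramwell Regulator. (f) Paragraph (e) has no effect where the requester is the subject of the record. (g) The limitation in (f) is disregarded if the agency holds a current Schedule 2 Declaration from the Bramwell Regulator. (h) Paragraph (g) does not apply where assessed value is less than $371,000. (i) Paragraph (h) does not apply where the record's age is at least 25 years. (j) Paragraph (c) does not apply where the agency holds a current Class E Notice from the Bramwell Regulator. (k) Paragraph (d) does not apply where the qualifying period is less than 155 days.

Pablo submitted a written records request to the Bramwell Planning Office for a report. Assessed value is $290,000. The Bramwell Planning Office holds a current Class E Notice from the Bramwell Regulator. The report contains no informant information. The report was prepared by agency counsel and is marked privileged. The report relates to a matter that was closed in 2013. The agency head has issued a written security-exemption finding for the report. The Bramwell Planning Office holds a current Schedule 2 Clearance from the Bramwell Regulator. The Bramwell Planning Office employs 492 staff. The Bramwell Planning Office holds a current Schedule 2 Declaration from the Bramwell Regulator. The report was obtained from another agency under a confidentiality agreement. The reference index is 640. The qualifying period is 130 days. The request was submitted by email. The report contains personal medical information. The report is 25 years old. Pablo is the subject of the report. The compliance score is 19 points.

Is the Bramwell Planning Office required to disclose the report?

Exception (a) is satisfied on its face — the report is privileged; the report was obtained under a confidentiality agreement. Turning to paragraphs (e)–(i): (e) operates against (a): a current Schedule 2 Clearance is held. (f) is triggered (Pablo is the subject of the report), but is displaced by (g): (g) is engaged — a current Schedule 2 Declaration is held. (h) applies (assessed value is $290,000, less than the $371,000 limit), but is set aside by (i): (i) operates against (h): the record's age is 25 years, meeting the 25 years threshold. Exception (a) does not apply.
Exception (b) requires that the record relates to a pending criminal investigation; but the report relates to a closed matter, so (b) is unavailable.
Exception (c) requires that disclosure would reveal the identity of a confidential informant; but the report contains no informant information, so (c) is unavailable.
All of (d)'s requirements are met (a written security-exemption finding has been issued; the compliance score is 19 points, less than the 22 points limit). But: (k) operates against (d): the qualifying period is 130 days, less than the 155 days limit. (d) is therefore removed.
No exception displaces § 60.

Yes — the Bramwell Planning Office must disclose the report.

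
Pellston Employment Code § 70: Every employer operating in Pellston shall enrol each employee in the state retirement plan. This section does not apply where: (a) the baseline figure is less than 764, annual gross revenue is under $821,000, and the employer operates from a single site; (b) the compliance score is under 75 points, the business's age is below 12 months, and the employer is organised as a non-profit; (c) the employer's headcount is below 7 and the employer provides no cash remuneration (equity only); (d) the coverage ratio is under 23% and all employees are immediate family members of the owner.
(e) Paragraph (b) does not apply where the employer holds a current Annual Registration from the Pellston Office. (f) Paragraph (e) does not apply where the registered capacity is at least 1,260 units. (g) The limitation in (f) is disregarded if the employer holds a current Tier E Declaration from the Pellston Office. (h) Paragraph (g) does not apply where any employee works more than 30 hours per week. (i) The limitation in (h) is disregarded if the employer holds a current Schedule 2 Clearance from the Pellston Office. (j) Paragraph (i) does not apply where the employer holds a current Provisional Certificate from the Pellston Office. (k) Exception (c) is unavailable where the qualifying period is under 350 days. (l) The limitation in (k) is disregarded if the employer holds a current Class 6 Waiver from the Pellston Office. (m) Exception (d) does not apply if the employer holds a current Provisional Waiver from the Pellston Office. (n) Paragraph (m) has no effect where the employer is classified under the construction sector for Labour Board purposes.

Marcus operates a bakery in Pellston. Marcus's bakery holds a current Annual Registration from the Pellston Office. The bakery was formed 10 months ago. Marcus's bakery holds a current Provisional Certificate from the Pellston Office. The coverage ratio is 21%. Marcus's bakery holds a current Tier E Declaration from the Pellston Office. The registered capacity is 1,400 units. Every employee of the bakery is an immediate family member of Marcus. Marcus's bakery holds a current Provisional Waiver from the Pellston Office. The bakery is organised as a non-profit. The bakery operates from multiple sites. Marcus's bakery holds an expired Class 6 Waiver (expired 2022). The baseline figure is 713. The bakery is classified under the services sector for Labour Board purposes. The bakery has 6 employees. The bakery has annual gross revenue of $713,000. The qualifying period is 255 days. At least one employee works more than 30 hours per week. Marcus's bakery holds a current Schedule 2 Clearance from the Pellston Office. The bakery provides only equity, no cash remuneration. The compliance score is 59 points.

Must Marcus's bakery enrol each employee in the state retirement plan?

No — exception (b) applies; Marcus's bakery is not required to enrol each employee in the state retirement plan.

Exception (a) fails — the employer operates from multiple sites.
Exception (b) is satisfied on its face — the compliance score is 59 points, under the 75 points limit; the business's age is 10 months, below the 12 months limit; the employer is a non-profit. Applying paragraphs (e)–(j): (e) operates (a current Annual Registration is held), but yields to (f): (f) operates against (e): the registered capacity is 1,400 units, meeting the 1,260 units threshold. (g) applies (a current Tier E Declaration is held), but yields to (h): (h) operates — at least one employee exceeds 30 hours/week. (i) would limit (h) — a current Schedule 2 Clearance is held — but (j) sets (i) aside: (j) operates against (i): a current Provisional Certificate is held. (b) remains available.
Exception (c)'s conditions are all satisfied: the employer's headcount is 6, below the 7 limit; remuneration is equity-only. But applying paragraphs (k)–(l): (k) operates against (c): the qualifying period is 255 days, under the 350 days limit. (l) is not engaged (the Class 6 Waiver is not current), so (k) stands. Exception (c) does not apply.
Exception (d)'s conditions are all satisfied: the coverage ratio is 21%, under the 23% limit; every employee is an immediate family member. However, paragraphs (m)–(n) must be considered: (m) is triggered — a current Provisional Waiver is held. (n), which would lift (m), is not engaged — the bakery is classified under the services sector. Exception (d) does not apply.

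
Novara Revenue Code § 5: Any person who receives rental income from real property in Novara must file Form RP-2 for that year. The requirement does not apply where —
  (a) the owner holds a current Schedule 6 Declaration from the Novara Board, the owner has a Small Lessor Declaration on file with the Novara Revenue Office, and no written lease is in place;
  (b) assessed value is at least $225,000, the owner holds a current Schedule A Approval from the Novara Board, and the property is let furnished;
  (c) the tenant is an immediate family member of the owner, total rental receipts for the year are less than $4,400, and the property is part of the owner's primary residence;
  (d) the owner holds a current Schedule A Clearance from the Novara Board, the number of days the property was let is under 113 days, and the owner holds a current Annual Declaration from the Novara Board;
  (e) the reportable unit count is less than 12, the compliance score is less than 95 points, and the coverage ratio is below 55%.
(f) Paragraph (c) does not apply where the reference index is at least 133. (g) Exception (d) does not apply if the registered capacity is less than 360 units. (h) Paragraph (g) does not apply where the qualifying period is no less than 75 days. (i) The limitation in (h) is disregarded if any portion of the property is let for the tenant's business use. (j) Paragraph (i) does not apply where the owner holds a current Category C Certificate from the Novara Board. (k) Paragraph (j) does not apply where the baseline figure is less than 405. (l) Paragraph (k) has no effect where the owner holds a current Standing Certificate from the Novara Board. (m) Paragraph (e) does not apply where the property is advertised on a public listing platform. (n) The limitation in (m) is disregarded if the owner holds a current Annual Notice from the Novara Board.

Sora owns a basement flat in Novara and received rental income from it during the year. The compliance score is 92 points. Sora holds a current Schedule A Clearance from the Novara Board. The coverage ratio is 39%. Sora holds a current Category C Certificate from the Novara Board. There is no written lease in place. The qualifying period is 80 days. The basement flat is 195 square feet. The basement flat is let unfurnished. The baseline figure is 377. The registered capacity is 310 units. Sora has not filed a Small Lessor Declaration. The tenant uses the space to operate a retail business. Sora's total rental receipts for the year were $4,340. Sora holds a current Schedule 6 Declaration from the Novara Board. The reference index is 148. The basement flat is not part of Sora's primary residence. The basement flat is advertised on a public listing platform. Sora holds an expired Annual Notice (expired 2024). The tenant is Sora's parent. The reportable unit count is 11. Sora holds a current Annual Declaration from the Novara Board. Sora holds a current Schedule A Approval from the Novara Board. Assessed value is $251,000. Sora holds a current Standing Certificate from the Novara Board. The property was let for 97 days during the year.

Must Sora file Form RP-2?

No — exception (d) applies; Sora is not required to file Form RP-2.

Exception (a) fails — no Small Lessor Declaration is on file.
Exception (b) fails — the property is let unfurnished.
Exception (c) fails — the basement flat is not part of the primary residence.
All of (d)'s requirements are met (a current Schedule A Clearance is held; the number of days the property was let is 97 days, under the 113 days limit; a current Annual Declaration is held). As to paragraphs (g)–(l): (g) is engaged (the registered capacity is 310 units, less than the 360 units limit), but is overridden by (h): (h) operates against (g): the qualifying period is 80 days, meeting the 75 days threshold. (i) would limit (h) — the space is let for business use — but (j) sets (i) aside: (j) operates against (i): a current Category C Certificate is held. (k) applies (the baseline figure is 377, less than the 405 limit), but is itself disapplied by (l): (l) operates — a current Standing Certificate is held. Exception (d) stands.
Exception (e): the reportable unit count is 11, less than the 12 limit; the compliance score is 92 points, less than the 95 points limit; the coverage ratio is 39%, below the 55% limit — every condition holds. But applying paragraphs (m)–(n): (m) is triggered — the property is publicly advertised. (n) is not engaged (the Annual Notice is not current), so (m) stands. Exception (e) does not apply.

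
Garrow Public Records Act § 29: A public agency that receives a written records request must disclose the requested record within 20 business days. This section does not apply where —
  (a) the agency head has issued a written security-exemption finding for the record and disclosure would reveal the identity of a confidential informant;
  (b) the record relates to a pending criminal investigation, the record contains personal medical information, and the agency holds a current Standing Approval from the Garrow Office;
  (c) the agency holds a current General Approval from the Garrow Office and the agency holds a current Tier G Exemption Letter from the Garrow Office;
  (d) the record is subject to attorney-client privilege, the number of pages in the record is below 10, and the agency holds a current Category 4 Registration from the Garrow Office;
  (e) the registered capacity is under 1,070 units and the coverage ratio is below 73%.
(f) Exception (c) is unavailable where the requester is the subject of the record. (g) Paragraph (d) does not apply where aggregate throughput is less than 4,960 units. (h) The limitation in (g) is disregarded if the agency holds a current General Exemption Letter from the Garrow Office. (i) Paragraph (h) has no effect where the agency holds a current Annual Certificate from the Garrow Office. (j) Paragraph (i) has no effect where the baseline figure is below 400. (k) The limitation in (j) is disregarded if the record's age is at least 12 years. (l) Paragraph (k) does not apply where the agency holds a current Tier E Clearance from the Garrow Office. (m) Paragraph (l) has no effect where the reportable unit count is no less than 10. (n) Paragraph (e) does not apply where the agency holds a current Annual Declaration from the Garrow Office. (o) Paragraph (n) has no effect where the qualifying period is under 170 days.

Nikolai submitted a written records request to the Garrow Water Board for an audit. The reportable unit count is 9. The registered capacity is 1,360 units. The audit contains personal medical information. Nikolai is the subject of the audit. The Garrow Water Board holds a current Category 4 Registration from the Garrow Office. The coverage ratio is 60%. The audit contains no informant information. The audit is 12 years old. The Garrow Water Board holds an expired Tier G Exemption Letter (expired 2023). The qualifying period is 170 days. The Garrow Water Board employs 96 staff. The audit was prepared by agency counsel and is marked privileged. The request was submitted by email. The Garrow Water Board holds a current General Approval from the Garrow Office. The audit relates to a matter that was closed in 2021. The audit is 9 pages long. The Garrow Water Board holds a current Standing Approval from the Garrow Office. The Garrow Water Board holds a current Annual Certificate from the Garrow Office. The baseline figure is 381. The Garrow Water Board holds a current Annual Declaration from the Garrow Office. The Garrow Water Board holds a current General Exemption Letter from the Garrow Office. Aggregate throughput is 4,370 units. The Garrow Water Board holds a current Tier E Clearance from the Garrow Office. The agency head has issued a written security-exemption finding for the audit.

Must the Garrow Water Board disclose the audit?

Exception (a) does not apply: the audit contains no informant information.
Exception (b) does not apply: the audit relates to a closed matter.
Exception (c) requires that the agency holds a current Tier G Exemption Letter from the Garrow Office; but there is no Tier G Exemption Letter in force, so (c) is unavailable.
All of (d)'s requirements are met (the audit is privileged; the number of pages in the record is 9, below the 10 limit; a current Category 4 Registration is held). Considering the limiting provisions: (g) would limit (d) — aggregate throughput is 4,370 units, less than the 4,960 units limit — but (h) sets (g) aside: (h) is engaged — a current General Exemption Letter is held. (i) would limit (h) — a current Annual Certificate is held — but (j) sets (i) aside: (j) applies — the baseline figure is 381, below the 400 limit. (k) is triggered (the record's age is 12 years, meeting the 12 years threshold), but is set aside by (l): (l) is triggered — a current Tier E Clearance is held. (m), which would lift (l), is not engaged — the reportable unit count is 9, short of 10. Exception (d) stands.
Exception (e) fails — the registered capacity is 1,360 units, not under 1,070 units.

No — exception (d) applies; the Garrow Water Board is not required to disclose the audit.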